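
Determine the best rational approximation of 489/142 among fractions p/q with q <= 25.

31/9

Expand x = 489/142 as a continued fraction with the Euclidean algorithm:
  489 = 3*142 + 63, so a_0 = 3.
  142 = 2*63 + 16, so a_1 = 2.
  63 = 3*16 + 15, so a_2 = 3.
  16 = 1*15 + 1, so a_3 = 1.
  15 = 15*1 + 0, so a_4 = 15.
so x = [3; 2, 3, 1, 15].
Convergents (p_i = a_i*p_{i-1} + p_{i-2}, q_i = a_i*q_{i-1} + q_{i-2} with p_{-2}=0, p_{-1}=1, q_{-2}=1, q_{-1}=0), until the denominator exceeds 25:
  i=0: a_0=3, p_0 = 3*1 + 0 = 3, q_0 = 3*0 + 1 = 1.
  i=1: a_1=2, p_1 = 2*3 + 1 = 7, q_1 = 2*1 + 0 = 2.
  i=2: a_2=3, p_2 = 3*7 + 3 = 24, q_2 = 3*2 + 1 = 7.
  i=3: a_3=1, p_3 = 1*24 + 7 = 31, q_3 = 1*7 + 2 = 9.
  i=4: a_4=15, p_4 = 15*31 + 24 = 489, q_4 = 15*9 + 7 = 142.
q_4 = 142 > 25, so the last convergent with denominator <= 25 is p_3/q_3 = 31/9.
The closest fraction with denominator <= 25 is either p_3/q_3 or the intermediate fraction (k*p_3 + p_2)/(k*q_3 + q_2) with the largest k >= 1 whose denominator stays <= 25; these approach x as k grows, and every other convergent or intermediate fraction in range is farther away.
Largest k: floor((25 - q_2)/q_3) = floor((25 - 7)/9) = 2.
That gives (2*31 + 24)/(2*9 + 7) = 86/25.
Compare the errors: |x - 31/9| = |489*9 - 31*142|/(142*9) = 1/1278, and |x - 86/25| = |489*25 - 86*142|/(142*25) = 13/3550.
Cross-multiplying, 1*3550 = 3550 < 16614 = 13*1278, so 1/1278 is smaller: the convergent 31/9 is closer to x than 86/25.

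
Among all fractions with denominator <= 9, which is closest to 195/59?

23/7

Expand x = 195/59 as a continued fraction with the Euclidean algorithm:
  195 = 3*59 + 18, so a_0 = 3.
  59 = 3*18 + 5, so a_1 = 3.
  18 = 3*5 + 3, so a_2 = 3.
  5 = 1*3 + 2, so a_3 = 1.
  3 = 1*2 + 1, so a_4 = 1.
  2 = 2*1 + 0, so a_5 = 2.
so x = [3; 3, 3, 1, 1, 2].
Convergents (p_i = a_i*p_{i-1} + p_{i-2}, q_i = a_i*q_{i-1} + q_{i-2} with p_{-2}=0, p_{-1}=1, q_{-2}=1, q_{-1}=0), until the denominator exceeds 9:
  i=0: a_0=3, p_0 = 3*1 + 0 = 3, q_0 = 3*0 + 1 = 1.
  i=1: a_1=3, p_1 = 3*3 + 1 = 10, q_1 = 3*1 + 0 = 3.
  i=2: a_2=3, p_2 = 3*10 + 3 = 33, q_2 = 3*3 + 1 = 10.
q_2 = 10 > 9, so the last convergent with denominator <= 9 is p_1/q_1 = 10/3.
The closest fraction with denominator <= 9 is either p_1/q_1 or the intermediate fraction (k*p_1 + p_0)/(k*q_1 + q_0) with the largest k >= 1 whose denominator stays <= 9; these approach x as k grows, and every other convergent or intermediate fraction in range is farther away.
Largest k: floor((9 - q_0)/q_1) = floor((9 - 1)/3) = 2.
That gives (2*10 + 3)/(2*3 + 1) = 23/7.
Compare the errors: |x - 10/3| = |195*3 - 10*59|/(59*3) = 5/177, and |x - 23/7| = |195*7 - 23*59|/(59*7) = 8/413.
Cross-multiplying, 8*177 = 1416 < 2065 = 5*413, so 8/413 is smaller: the intermediate fraction 23/7 is closer to x than 10/3.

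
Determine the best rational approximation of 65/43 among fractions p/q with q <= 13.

3/2

Expand x = 65/43 as a continued fraction with the Euclidean algorithm:
  65 = 1*43 + 22, so a_0 = 1.
  43 = 1*22 + 21, so a_1 = 1.
  22 = 1*21 + 1, so a_2 = 1.
  21 = 21*1 + 0, so a_3 = 21.
so x = [1; 1, 1, 21].
Convergents (p_i = a_i*p_{i-1} + p_{i-2}, q_i = a_i*q_{i-1} + q_{i-2} with p_{-2}=0, p_{-1}=1, q_{-2}=1, q_{-1}=0), until the denominator exceeds 13:
  i=0: a_0=1, p_0 = 1*1 + 0 = 1, q_0 = 1*0 + 1 = 1.
  i=1: a_1=1, p_1 = 1*1 + 1 = 2, q_1 = 1*1 + 0 = 1.
  i=2: a_2=1, p_2 = 1*2 + 1 = 3, q_2 = 1*1 + 1 = 2.
  i=3: a_3=21, p_3 = 21*3 + 2 = 65, q_3 = 21*2 + 1 = 43.
q_3 = 43 > 13, so the last convergent with denominator <= 13 is p_2/q_2 = 3/2.
The closest fraction with denominator <= 13 is either p_2/q_2 or the intermediate fraction (k*p_2 + p_1)/(k*q_2 + q_1) with the largest k >= 1 whose denominator stays <= 13; these approach x as k grows, and every other convergent or intermediate fraction in range is farther away.
Largest k: floor((13 - q_1)/q_2) = floor((13 - 1)/2) = 6.
That gives (6*3 + 2)/(6*2 + 1) = 20/13.
Compare the errors: |x - 3/2| = |65*2 - 3*43|/(43*2) = 1/86, and |x - 20/13| = |65*13 - 20*43|/(43*13) = 15/559.
Cross-multiplying, 1*559 = 559 < 1290 = 15*86, so 1/86 is smaller: the convergent 3/2 is closer to x than 20/13.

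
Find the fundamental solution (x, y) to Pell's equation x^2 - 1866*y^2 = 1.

(x, y) = (15551, 360)

First expand sqrt(1866) as a continued fraction. With x_i = (sqrt(1866) + m_i)/d_i and (m_0, d_0) = (0, 1): a_0 = floor(sqrt(1866)) = 43, since 43^2 = 1849 <= 1866 < 1936 = 44^2.
Iterate m_{i+1} = d_i*a_i - m_i, d_{i+1} = (1866 - m_{i+1}^2)/d_i, a_{i+1} = floor((a_0 + m_{i+1})/d_{i+1}):
  m_1 = 1*43 - 0 = 43, d_1 = (1866 - 43^2)/1 = 17/1 = 17, a_1 = floor((43 + 43)/17) = 5.
  m_2 = 17*5 - 43 = 42, d_2 = (1866 - 42^2)/17 = 102/17 = 6, a_2 = floor((43 + 42)/6) = 14.
  m_3 = 6*14 - 42 = 42, d_3 = (1866 - 42^2)/6 = 102/6 = 17, a_3 = floor((43 + 42)/17) = 5.
  m_4 = 17*5 - 42 = 43, d_4 = (1866 - 43^2)/17 = 17/17 = 1, a_4 = floor((43 + 43)/1) = 86.
  m_5 = 1*86 - 43 = 43, d_5 = (1866 - 43^2)/1 = 17/1 = 17: (m_5, d_5) = (m_1, d_1) = (43, 17), so from here the quotients repeat a_1, ..., a_4; the period length is 4.
So sqrt(1866) = [43; (5, 14, 5, 86)] with period length k = 4.
k is even, so the fundamental solution of x^2 - 1866y^2 = 1 is (p_{k-1}, q_{k-1}) = (p_3, q_3); compute convergents through index 3.
Convergents (p_i = a_i*p_{i-1} + p_{i-2}, q_i = a_i*q_{i-1} + q_{i-2} with p_{-2}=0, p_{-1}=1, q_{-2}=1, q_{-1}=0):
  i=0: a_0=43, p_0 = 43*1 + 0 = 43, q_0 = 43*0 + 1 = 1.
  i=1: a_1=5, p_1 = 5*43 + 1 = 216, q_1 = 5*1 + 0 = 5.
  i=2: a_2=14, p_2 = 14*216 + 43 = 3067, q_2 = 14*5 + 1 = 71.
  i=3: a_3=5, p_3 = 5*3067 + 216 = 15551, q_3 = 5*71 + 5 = 360.
Check: 15551^2 - 1866*360^2 = 241833601 - 241833600 = 1, so (x, y) = (15551, 360) solves the equation, and by the theorem it is the least positive solution.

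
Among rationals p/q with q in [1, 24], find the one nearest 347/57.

Expand x = 347/57 as a continued fraction with the Euclidean algorithm:
  347 = 6*57 + 5, so a_0 = 6.
  57 = 11*5 + 2, so a_1 = 11.
  5 = 2*2 + 1, so a_2 = 2.
  2 = 2*1 + 0, so a_3 = 2.
so x = [6; 11, 2, 2].
Convergents (p_i = a_i*p_{i-1} + p_{i-2}, q_i = a_i*q_{i-1} + q_{i-2} with p_{-2}=0, p_{-1}=1, q_{-2}=1, q_{-1}=0), until the denominator exceeds 24:
  i=0: a_0=6, p_0 = 6*1 + 0 = 6, q_0 = 6*0 + 1 = 1.
  i=1: a_1=11, p_1 = 11*6 + 1 = 67, q_1 = 11*1 + 0 = 11.
  i=2: a_2=2, p_2 = 2*67 + 6 = 140, q_2 = 2*11 + 1 = 23.
  i=3: a_3=2, p_3 = 2*140 + 67 = 347, q_3 = 2*23 + 11 = 57.
q_3 = 57 > 24, so the last convergent with denominator <= 24 is p_2/q_2 = 140/23.
The closest fraction with denominator <= 24 is either p_2/q_2 or the intermediate fraction (k*p_2 + p_1)/(k*q_2 + q_1) with the largest k >= 1 whose denominator stays <= 24; these approach x as k grows, and every other convergent or intermediate fraction in range is farther away.
Largest k: floor((24 - q_1)/q_2) = floor((24 - 11)/23) = 0.
Since k = 0, no intermediate fraction beyond p_2/q_2 has denominator <= 24, so the convergent 140/23 is the closest (its error is |347*23 - 140*57|/(57*23) = 1/1311).

140/23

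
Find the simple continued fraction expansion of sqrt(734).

[27; (10, 1, 4, 1, 1, 26, 1, 1, 4, 1, 10, 54)]

Write x_i = (sqrt(734) + m_i)/d_i with (m_0, d_0) = (0, 1). a_0 = floor(sqrt(734)) = 27, since 27^2 = 729 <= 734 < 784 = 28^2.
Iterate m_{i+1} = d_i*a_i - m_i, d_{i+1} = (734 - m_{i+1}^2)/d_i, a_{i+1} = floor((a_0 + m_{i+1})/d_{i+1}):
  m_1 = 1*27 - 0 = 27, d_1 = (734 - 27^2)/1 = 5/1 = 5, a_1 = floor((27 + 27)/5) = 10.
  m_2 = 5*10 - 27 = 23, d_2 = (734 - 23^2)/5 = 205/5 = 41, a_2 = floor((27 + 23)/41) = 1.
  m_3 = 41*1 - 23 = 18, d_3 = (734 - 18^2)/41 = 410/41 = 10, a_3 = floor((27 + 18)/10) = 4.
  m_4 = 10*4 - 18 = 22, d_4 = (734 - 22^2)/10 = 250/10 = 25, a_4 = floor((27 + 22)/25) = 1.
  m_5 = 25*1 - 22 = 3, d_5 = (734 - 3^2)/25 = 725/25 = 29, a_5 = floor((27 + 3)/29) = 1.
  m_6 = 29*1 - 3 = 26, d_6 = (734 - 26^2)/29 = 58/29 = 2, a_6 = floor((27 + 26)/2) = 26.
  m_7 = 2*26 - 26 = 26, d_7 = (734 - 26^2)/2 = 58/2 = 29, a_7 = floor((27 + 26)/29) = 1.
  m_8 = 29*1 - 26 = 3, d_8 = (734 - 3^2)/29 = 725/29 = 25, a_8 = floor((27 + 3)/25) = 1.
  m_9 = 25*1 - 3 = 22, d_9 = (734 - 22^2)/25 = 250/25 = 10, a_9 = floor((27 + 22)/10) = 4.
  m_10 = 10*4 - 22 = 18, d_10 = (734 - 18^2)/10 = 410/10 = 41, a_10 = floor((27 + 18)/41) = 1.
  m_11 = 41*1 - 18 = 23, d_11 = (734 - 23^2)/41 = 205/41 = 5, a_11 = floor((27 + 23)/5) = 10.
  m_12 = 5*10 - 23 = 27, d_12 = (734 - 27^2)/5 = 5/5 = 1, a_12 = floor((27 + 27)/1) = 54.
  m_13 = 1*54 - 27 = 27, d_13 = (734 - 27^2)/1 = 5/1 = 5: (m_13, d_13) = (m_1, d_1) = (27, 5), so from here the quotients repeat a_1, ..., a_12; the period length is 12.
Hence the expansion of sqrt(734) is a_0 = 27 followed by the repeating block 10, 1, 4, 1, 1, 26, 1, 1, 4, 1, 10, 54 (period 12).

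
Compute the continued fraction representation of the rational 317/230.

[1; 2, 1, 1, 1, 4, 6]

Run the Euclidean algorithm on 317 and 230; the successive quotients are the partial quotients a_0, a_1, ... (each step inverts the fractional part left over by the previous one):
  317 = 1*230 + 87, so a_0 = 1.
  230 = 2*87 + 56, so a_1 = 2.
  87 = 1*56 + 31, so a_2 = 1.
  56 = 1*31 + 25, so a_3 = 1.
  31 = 1*25 + 6, so a_4 = 1.
  25 = 4*6 + 1, so a_5 = 4.
  6 = 6*1 + 0, so a_6 = 6.
The remainder reaches 0 after 7 divisions, so the expansion has 7 partial quotients, read off in order.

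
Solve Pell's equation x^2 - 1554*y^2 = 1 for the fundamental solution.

(x, y) = (160285, 4066)

First expand sqrt(1554) as a continued fraction. With x_i = (sqrt(1554) + m_i)/d_i and (m_0, d_0) = (0, 1): a_0 = floor(sqrt(1554)) = 39, since 39^2 = 1521 <= 1554 < 1600 = 40^2.
Iterate m_{i+1} = d_i*a_i - m_i, d_{i+1} = (1554 - m_{i+1}^2)/d_i, a_{i+1} = floor((a_0 + m_{i+1})/d_{i+1}):
  m_1 = 1*39 - 0 = 39, d_1 = (1554 - 39^2)/1 = 33/1 = 33, a_1 = floor((39 + 39)/33) = 2.
  m_2 = 33*2 - 39 = 27, d_2 = (1554 - 27^2)/33 = 825/33 = 25, a_2 = floor((39 + 27)/25) = 2.
  m_3 = 25*2 - 27 = 23, d_3 = (1554 - 23^2)/25 = 1025/25 = 41, a_3 = floor((39 + 23)/41) = 1.
  m_4 = 41*1 - 23 = 18, d_4 = (1554 - 18^2)/41 = 1230/41 = 30, a_4 = floor((39 + 18)/30) = 1.
  m_5 = 30*1 - 18 = 12, d_5 = (1554 - 12^2)/30 = 1410/30 = 47, a_5 = floor((39 + 12)/47) = 1.
  m_6 = 47*1 - 12 = 35, d_6 = (1554 - 35^2)/47 = 329/47 = 7, a_6 = floor((39 + 35)/7) = 10.
  m_7 = 7*10 - 35 = 35, d_7 = (1554 - 35^2)/7 = 329/7 = 47, a_7 = floor((39 + 35)/47) = 1.
  m_8 = 47*1 - 35 = 12, d_8 = (1554 - 12^2)/47 = 1410/47 = 30, a_8 = floor((39 + 12)/30) = 1.
  m_9 = 30*1 - 12 = 18, d_9 = (1554 - 18^2)/30 = 1230/30 = 41, a_9 = floor((39 + 18)/41) = 1.
  m_10 = 41*1 - 18 = 23, d_10 = (1554 - 23^2)/41 = 1025/41 = 25, a_10 = floor((39 + 23)/25) = 2.
  m_11 = 25*2 - 23 = 27, d_11 = (1554 - 27^2)/25 = 825/25 = 33, a_11 = floor((39 + 27)/33) = 2.
  m_12 = 33*2 - 27 = 39, d_12 = (1554 - 39^2)/33 = 33/33 = 1, a_12 = floor((39 + 39)/1) = 78.
  m_13 = 1*78 - 39 = 39, d_13 = (1554 - 39^2)/1 = 33/1 = 33: (m_13, d_13) = (m_1, d_1) = (39, 33), so from here the quotients repeat a_1, ..., a_12; the period length is 12.
So sqrt(1554) = [39; (2, 2, 1, 1, 1, 10, 1, 1, 1, 2, 2, 78)] with period length k = 12.
k is even, so the fundamental solution of x^2 - 1554y^2 = 1 is (p_{k-1}, q_{k-1}) = (p_11, q_11); compute convergents through index 11.
Convergents (p_i = a_i*p_{i-1} + p_{i-2}, q_i = a_i*q_{i-1} + q_{i-2} with p_{-2}=0, p_{-1}=1, q_{-2}=1, q_{-1}=0):
  i=0: a_0=39, p_0 = 39*1 + 0 = 39, q_0 = 39*0 + 1 = 1.
  i=1: a_1=2, p_1 = 2*39 + 1 = 79, q_1 = 2*1 + 0 = 2.
  i=2: a_2=2, p_2 = 2*79 + 39 = 197, q_2 = 2*2 + 1 = 5.
  i=3: a_3=1, p_3 = 1*197 + 79 = 276, q_3 = 1*5 + 2 = 7.
  i=4: a_4=1, p_4 = 1*276 + 197 = 473, q_4 = 1*7 + 5 = 12.
  i=5: a_5=1, p_5 = 1*473 + 276 = 749, q_5 = 1*12 + 7 = 19.
  i=6: a_6=10, p_6 = 10*749 + 473 = 7963, q_6 = 10*19 + 12 = 202.
  i=7: a_7=1, p_7 = 1*7963 + 749 = 8712, q_7 = 1*202 + 19 = 221.
  i=8: a_8=1, p_8 = 1*8712 + 7963 = 16675, q_8 = 1*221 + 202 = 423.
  i=9: a_9=1, p_9 = 1*16675 + 8712 = 25387, q_9 = 1*423 + 221 = 644.
  i=10: a_10=2, p_10 = 2*25387 + 16675 = 67449, q_10 = 2*644 + 423 = 1711.
  i=11: a_11=2, p_11 = 2*67449 + 25387 = 160285, q_11 = 2*1711 + 644 = 4066.
Check: 160285^2 - 1554*4066^2 = 25691281225 - 25691281224 = 1, so (x, y) = (160285, 4066) solves the equation, and by the theorem it is the least positive solution.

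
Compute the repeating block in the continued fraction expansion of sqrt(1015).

Write x_i = (sqrt(1015) + m_i)/d_i with (m_0, d_0) = (0, 1). a_0 = floor(sqrt(1015)) = 31, since 31^2 = 961 <= 1015 < 1024 = 32^2.
Iterate m_{i+1} = d_i*a_i - m_i, d_{i+1} = (1015 - m_{i+1}^2)/d_i, a_{i+1} = floor((a_0 + m_{i+1})/d_{i+1}):
  m_1 = 1*31 - 0 = 31, d_1 = (1015 - 31^2)/1 = 54/1 = 54, a_1 = floor((31 + 31)/54) = 1.
  m_2 = 54*1 - 31 = 23, d_2 = (1015 - 23^2)/54 = 486/54 = 9, a_2 = floor((31 + 23)/9) = 6.
  m_3 = 9*6 - 23 = 31, d_3 = (1015 - 31^2)/9 = 54/9 = 6, a_3 = floor((31 + 31)/6) = 10.
  m_4 = 6*10 - 31 = 29, d_4 = (1015 - 29^2)/6 = 174/6 = 29, a_4 = floor((31 + 29)/29) = 2.
  m_5 = 29*2 - 29 = 29, d_5 = (1015 - 29^2)/29 = 174/29 = 6, a_5 = floor((31 + 29)/6) = 10.
  m_6 = 6*10 - 29 = 31, d_6 = (1015 - 31^2)/6 = 54/6 = 9, a_6 = floor((31 + 31)/9) = 6.
  m_7 = 9*6 - 31 = 23, d_7 = (1015 - 23^2)/9 = 486/9 = 54, a_7 = floor((31 + 23)/54) = 1.
  m_8 = 54*1 - 23 = 31, d_8 = (1015 - 31^2)/54 = 54/54 = 1, a_8 = floor((31 + 31)/1) = 62.
  m_9 = 1*62 - 31 = 31, d_9 = (1015 - 31^2)/1 = 54/1 = 54: (m_9, d_9) = (m_1, d_1) = (31, 54), so from here the quotients repeat a_1, ..., a_8; the period length is 8.
Hence the expansion of sqrt(1015) is a_0 = 31 followed by the repeating block 1, 6, 10, 2, 10, 6, 1, 62 (period 8).

[31; (1, 6, 10, 2, 10, 6, 1, 62)]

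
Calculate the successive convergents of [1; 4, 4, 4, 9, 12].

Using the convergent recurrence p_i = a_i*p_{i-1} + p_{i-2}, q_i = a_i*q_{i-1} + q_{i-2} with p_{-2}=0, p_{-1}=1, q_{-2}=1, q_{-1}=0:
  i=0: a_0=1, p_0 = 1*1 + 0 = 1, q_0 = 1*0 + 1 = 1.
  i=1: a_1=4, p_1 = 4*1 + 1 = 5, q_1 = 4*1 + 0 = 4.
  i=2: a_2=4, p_2 = 4*5 + 1 = 21, q_2 = 4*4 + 1 = 17.
  i=3: a_3=4, p_3 = 4*21 + 5 = 89, q_3 = 4*17 + 4 = 72.
  i=4: a_4=9, p_4 = 9*89 + 21 = 822, q_4 = 9*72 + 17 = 665.
  i=5: a_5=12, p_5 = 12*822 + 89 = 9953, q_5 = 12*665 + 72 = 8052.

1/1, 5/4, 21/17, 89/72, 822/665, 9953/8052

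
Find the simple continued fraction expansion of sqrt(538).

[23; (5, 7, 1, 1, 7, 5, 46)]

Write x_i = (sqrt(538) + m_i)/d_i with (m_0, d_0) = (0, 1). a_0 = floor(sqrt(538)) = 23, since 23^2 = 529 <= 538 < 576 = 24^2.
Iterate m_{i+1} = d_i*a_i - m_i, d_{i+1} = (538 - m_{i+1}^2)/d_i, a_{i+1} = floor((a_0 + m_{i+1})/d_{i+1}):
  m_1 = 1*23 - 0 = 23, d_1 = (538 - 23^2)/1 = 9/1 = 9, a_1 = floor((23 + 23)/9) = 5.
  m_2 = 9*5 - 23 = 22, d_2 = (538 - 22^2)/9 = 54/9 = 6, a_2 = floor((23 + 22)/6) = 7.
  m_3 = 6*7 - 22 = 20, d_3 = (538 - 20^2)/6 = 138/6 = 23, a_3 = floor((23 + 20)/23) = 1.
  m_4 = 23*1 - 20 = 3, d_4 = (538 - 3^2)/23 = 529/23 = 23, a_4 = floor((23 + 3)/23) = 1.
  m_5 = 23*1 - 3 = 20, d_5 = (538 - 20^2)/23 = 138/23 = 6, a_5 = floor((23 + 20)/6) = 7.
  m_6 = 6*7 - 20 = 22, d_6 = (538 - 22^2)/6 = 54/6 = 9, a_6 = floor((23 + 22)/9) = 5.
  m_7 = 9*5 - 22 = 23, d_7 = (538 - 23^2)/9 = 9/9 = 1, a_7 = floor((23 + 23)/1) = 46.
  m_8 = 1*46 - 23 = 23, d_8 = (538 - 23^2)/1 = 9/1 = 9: (m_8, d_8) = (m_1, d_1) = (23, 9), so from here the quotients repeat a_1, ..., a_7; the period length is 7.
Hence the expansion of sqrt(538) is a_0 = 23 followed by the repeating block 5, 7, 1, 1, 7, 5, 46 (period 7).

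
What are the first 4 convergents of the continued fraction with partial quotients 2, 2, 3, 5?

2/1, 5/2, 17/7, 90/37

Using the convergent recurrence p_i = a_i*p_{i-1} + p_{i-2}, q_i = a_i*q_{i-1} + q_{i-2} with p_{-2}=0, p_{-1}=1, q_{-2}=1, q_{-1}=0:
  i=0: a_0=2, p_0 = 2*1 + 0 = 2, q_0 = 2*0 + 1 = 1.
  i=1: a_1=2, p_1 = 2*2 + 1 = 5, q_1 = 2*1 + 0 = 2.
  i=2: a_2=3, p_2 = 3*5 + 2 = 17, q_2 = 3*2 + 1 = 7.
  i=3: a_3=5, p_3 = 5*17 + 5 = 90, q_3 = 5*7 + 2 = 37.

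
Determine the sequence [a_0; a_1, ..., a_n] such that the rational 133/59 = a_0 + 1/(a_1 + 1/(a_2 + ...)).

[2; 3, 1, 14]

Run the Euclidean algorithm on 133 and 59; the successive quotients are the partial quotients a_0, a_1, ... (each step inverts the fractional part left over by the previous one):
  133 = 2*59 + 15, so a_0 = 2.
  59 = 3*15 + 14, so a_1 = 3.
  15 = 1*14 + 1, so a_2 = 1.
  14 = 14*1 + 0, so a_3 = 14.
The remainder reaches 0 after 4 divisions, so the expansion has 4 partial quotients, read off in order.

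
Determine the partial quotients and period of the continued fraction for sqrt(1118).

[33; (2, 3, 2, 3, 2, 66)]

Write x_i = (sqrt(1118) + m_i)/d_i with (m_0, d_0) = (0, 1). a_0 = floor(sqrt(1118)) = 33, since 33^2 = 1089 <= 1118 < 1156 = 34^2.
Iterate m_{i+1} = d_i*a_i - m_i, d_{i+1} = (1118 - m_{i+1}^2)/d_i, a_{i+1} = floor((a_0 + m_{i+1})/d_{i+1}):
  m_1 = 1*33 - 0 = 33, d_1 = (1118 - 33^2)/1 = 29/1 = 29, a_1 = floor((33 + 33)/29) = 2.
  m_2 = 29*2 - 33 = 25, d_2 = (1118 - 25^2)/29 = 493/29 = 17, a_2 = floor((33 + 25)/17) = 3.
  m_3 = 17*3 - 25 = 26, d_3 = (1118 - 26^2)/17 = 442/17 = 26, a_3 = floor((33 + 26)/26) = 2.
  m_4 = 26*2 - 26 = 26, d_4 = (1118 - 26^2)/26 = 442/26 = 17, a_4 = floor((33 + 26)/17) = 3.
  m_5 = 17*3 - 26 = 25, d_5 = (1118 - 25^2)/17 = 493/17 = 29, a_5 = floor((33 + 25)/29) = 2.
  m_6 = 29*2 - 25 = 33, d_6 = (1118 - 33^2)/29 = 29/29 = 1, a_6 = floor((33 + 33)/1) = 66.
  m_7 = 1*66 - 33 = 33, d_7 = (1118 - 33^2)/1 = 29/1 = 29: (m_7, d_7) = (m_1, d_1) = (33, 29), so from here the quotients repeat a_1, ..., a_6; the period length is 6.
Hence the expansion of sqrt(1118) is a_0 = 33 followed by the repeating block 2, 3, 2, 3, 2, 66 (period 6).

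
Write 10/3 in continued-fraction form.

[3; 3]

Run the Euclidean algorithm on 10 and 3; the successive quotients are the partial quotients a_0, a_1, ... (each step inverts the fractional part left over by the previous one):
  10 = 3*3 + 1, so a_0 = 3.
  3 = 3*1 + 0, so a_1 = 3.
The remainder reaches 0 after 2 divisions, so the expansion has 2 partial quotients, read off in order.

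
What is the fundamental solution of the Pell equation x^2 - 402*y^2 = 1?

(x, y) = (401, 20)

First expand sqrt(402) as a continued fraction. With x_i = (sqrt(402) + m_i)/d_i and (m_0, d_0) = (0, 1): a_0 = floor(sqrt(402)) = 20, since 20^2 = 400 <= 402 < 441 = 21^2.
Iterate m_{i+1} = d_i*a_i - m_i, d_{i+1} = (402 - m_{i+1}^2)/d_i, a_{i+1} = floor((a_0 + m_{i+1})/d_{i+1}):
  m_1 = 1*20 - 0 = 20, d_1 = (402 - 20^2)/1 = 2/1 = 2, a_1 = floor((20 + 20)/2) = 20.
  m_2 = 2*20 - 20 = 20, d_2 = (402 - 20^2)/2 = 2/2 = 1, a_2 = floor((20 + 20)/1) = 40.
  m_3 = 1*40 - 20 = 20, d_3 = (402 - 20^2)/1 = 2/1 = 2: (m_3, d_3) = (m_1, d_1) = (20, 2), so from here the quotients repeat a_1, a_2; the period length is 2.
So sqrt(402) = [20; (20, 40)] with period length k = 2.
k is even, so the fundamental solution of x^2 - 402y^2 = 1 is (p_{k-1}, q_{k-1}) = (p_1, q_1); compute convergents through index 1.
Convergents (p_i = a_i*p_{i-1} + p_{i-2}, q_i = a_i*q_{i-1} + q_{i-2} with p_{-2}=0, p_{-1}=1, q_{-2}=1, q_{-1}=0):
  i=0: a_0=20, p_0 = 20*1 + 0 = 20, q_0 = 20*0 + 1 = 1.
  i=1: a_1=20, p_1 = 20*20 + 1 = 401, q_1 = 20*1 + 0 = 20.
Check: 401^2 - 402*20^2 = 160801 - 160800 = 1, so (x, y) = (401, 20) solves the equation, and by the theorem it is the least positive solution.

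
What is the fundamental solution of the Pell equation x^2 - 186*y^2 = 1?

(x, y) = (7501, 550)

First expand sqrt(186) as a continued fraction. With x_i = (sqrt(186) + m_i)/d_i and (m_0, d_0) = (0, 1): a_0 = floor(sqrt(186)) = 13, since 13^2 = 169 <= 186 < 196 = 14^2.
Iterate m_{i+1} = d_i*a_i - m_i, d_{i+1} = (186 - m_{i+1}^2)/d_i, a_{i+1} = floor((a_0 + m_{i+1})/d_{i+1}):
  m_1 = 1*13 - 0 = 13, d_1 = (186 - 13^2)/1 = 17/1 = 17, a_1 = floor((13 + 13)/17) = 1.
  m_2 = 17*1 - 13 = 4, d_2 = (186 - 4^2)/17 = 170/17 = 10, a_2 = floor((13 + 4)/10) = 1.
  m_3 = 10*1 - 4 = 6, d_3 = (186 - 6^2)/10 = 150/10 = 15, a_3 = floor((13 + 6)/15) = 1.
  m_4 = 15*1 - 6 = 9, d_4 = (186 - 9^2)/15 = 105/15 = 7, a_4 = floor((13 + 9)/7) = 3.
  m_5 = 7*3 - 9 = 12, d_5 = (186 - 12^2)/7 = 42/7 = 6, a_5 = floor((13 + 12)/6) = 4.
  m_6 = 6*4 - 12 = 12, d_6 = (186 - 12^2)/6 = 42/6 = 7, a_6 = floor((13 + 12)/7) = 3.
  m_7 = 7*3 - 12 = 9, d_7 = (186 - 9^2)/7 = 105/7 = 15, a_7 = floor((13 + 9)/15) = 1.
  m_8 = 15*1 - 9 = 6, d_8 = (186 - 6^2)/15 = 150/15 = 10, a_8 = floor((13 + 6)/10) = 1.
  m_9 = 10*1 - 6 = 4, d_9 = (186 - 4^2)/10 = 170/10 = 17, a_9 = floor((13 + 4)/17) = 1.
  m_10 = 17*1 - 4 = 13, d_10 = (186 - 13^2)/17 = 17/17 = 1, a_10 = floor((13 + 13)/1) = 26.
  m_11 = 1*26 - 13 = 13, d_11 = (186 - 13^2)/1 = 17/1 = 17: (m_11, d_11) = (m_1, d_1) = (13, 17), so from here the quotients repeat a_1, ..., a_10; the period length is 10.
So sqrt(186) = [13; (1, 1, 1, 3, 4, 3, 1, 1, 1, 26)] with period length k = 10.
k is even, so the fundamental solution of x^2 - 186y^2 = 1 is (p_{k-1}, q_{k-1}) = (p_9, q_9); compute convergents through index 9.
Convergents (p_i = a_i*p_{i-1} + p_{i-2}, q_i = a_i*q_{i-1} + q_{i-2} with p_{-2}=0, p_{-1}=1, q_{-2}=1, q_{-1}=0):
  i=0: a_0=13, p_0 = 13*1 + 0 = 13, q_0 = 13*0 + 1 = 1.
  i=1: a_1=1, p_1 = 1*13 + 1 = 14, q_1 = 1*1 + 0 = 1.
  i=2: a_2=1, p_2 = 1*14 + 13 = 27, q_2 = 1*1 + 1 = 2.
  i=3: a_3=1, p_3 = 1*27 + 14 = 41, q_3 = 1*2 + 1 = 3.
  i=4: a_4=3, p_4 = 3*41 + 27 = 150, q_4 = 3*3 + 2 = 11.
  i=5: a_5=4, p_5 = 4*150 + 41 = 641, q_5 = 4*11 + 3 = 47.
  i=6: a_6=3, p_6 = 3*641 + 150 = 2073, q_6 = 3*47 + 11 = 152.
  i=7: a_7=1, p_7 = 1*2073 + 641 = 2714, q_7 = 1*152 + 47 = 199.
  i=8: a_8=1, p_8 = 1*2714 + 2073 = 4787, q_8 = 1*199 + 152 = 351.
  i=9: a_9=1, p_9 = 1*4787 + 2714 = 7501, q_9 = 1*351 + 199 = 550.
Check: 7501^2 - 186*550^2 = 56265001 - 56265000 = 1, so (x, y) = (7501, 550) solves the equation, and by the theorem it is the least positive solution.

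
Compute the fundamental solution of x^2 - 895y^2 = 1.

(x, y) = (359, 12)

First expand sqrt(895) as a continued fraction. With x_i = (sqrt(895) + m_i)/d_i and (m_0, d_0) = (0, 1): a_0 = floor(sqrt(895)) = 29, since 29^2 = 841 <= 895 < 900 = 30^2.
Iterate m_{i+1} = d_i*a_i - m_i, d_{i+1} = (895 - m_{i+1}^2)/d_i, a_{i+1} = floor((a_0 + m_{i+1})/d_{i+1}):
  m_1 = 1*29 - 0 = 29, d_1 = (895 - 29^2)/1 = 54/1 = 54, a_1 = floor((29 + 29)/54) = 1.
  m_2 = 54*1 - 29 = 25, d_2 = (895 - 25^2)/54 = 270/54 = 5, a_2 = floor((29 + 25)/5) = 10.
  m_3 = 5*10 - 25 = 25, d_3 = (895 - 25^2)/5 = 270/5 = 54, a_3 = floor((29 + 25)/54) = 1.
  m_4 = 54*1 - 25 = 29, d_4 = (895 - 29^2)/54 = 54/54 = 1, a_4 = floor((29 + 29)/1) = 58.
  m_5 = 1*58 - 29 = 29, d_5 = (895 - 29^2)/1 = 54/1 = 54: (m_5, d_5) = (m_1, d_1) = (29, 54), so from here the quotients repeat a_1, ..., a_4; the period length is 4.
So sqrt(895) = [29; (1, 10, 1, 58)] with period length k = 4.
k is even, so the fundamental solution of x^2 - 895y^2 = 1 is (p_{k-1}, q_{k-1}) = (p_3, q_3); compute convergents through index 3.
Convergents (p_i = a_i*p_{i-1} + p_{i-2}, q_i = a_i*q_{i-1} + q_{i-2} with p_{-2}=0, p_{-1}=1, q_{-2}=1, q_{-1}=0):
  i=0: a_0=29, p_0 = 29*1 + 0 = 29, q_0 = 29*0 + 1 = 1.
  i=1: a_1=1, p_1 = 1*29 + 1 = 30, q_1 = 1*1 + 0 = 1.
  i=2: a_2=10, p_2 = 10*30 + 29 = 329, q_2 = 10*1 + 1 = 11.
  i=3: a_3=1, p_3 = 1*329 + 30 = 359, q_3 = 1*11 + 1 = 12.
Check: 359^2 - 895*12^2 = 128881 - 128880 = 1, so (x, y) = (359, 12) solves the equation, and by the theorem it is the least positive solution.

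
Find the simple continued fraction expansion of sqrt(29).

[5; (2, 1, 1, 2, 10)]

Write x_i = (sqrt(29) + m_i)/d_i with (m_0, d_0) = (0, 1). a_0 = floor(sqrt(29)) = 5, since 5^2 = 25 <= 29 < 36 = 6^2.
Iterate m_{i+1} = d_i*a_i - m_i, d_{i+1} = (29 - m_{i+1}^2)/d_i, a_{i+1} = floor((a_0 + m_{i+1})/d_{i+1}):
  m_1 = 1*5 - 0 = 5, d_1 = (29 - 5^2)/1 = 4/1 = 4, a_1 = floor((5 + 5)/4) = 2.
  m_2 = 4*2 - 5 = 3, d_2 = (29 - 3^2)/4 = 20/4 = 5, a_2 = floor((5 + 3)/5) = 1.
  m_3 = 5*1 - 3 = 2, d_3 = (29 - 2^2)/5 = 25/5 = 5, a_3 = floor((5 + 2)/5) = 1.
  m_4 = 5*1 - 2 = 3, d_4 = (29 - 3^2)/5 = 20/5 = 4, a_4 = floor((5 + 3)/4) = 2.
  m_5 = 4*2 - 3 = 5, d_5 = (29 - 5^2)/4 = 4/4 = 1, a_5 = floor((5 + 5)/1) = 10.
  m_6 = 1*10 - 5 = 5, d_6 = (29 - 5^2)/1 = 4/1 = 4: (m_6, d_6) = (m_1, d_1) = (5, 4), so from here the quotients repeat a_1, ..., a_5; the period length is 5.
Hence the expansion of sqrt(29) is a_0 = 5 followed by the repeating block 2, 1, 1, 2, 10 (period 5).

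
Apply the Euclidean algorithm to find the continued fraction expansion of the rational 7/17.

[0; 2, 2, 3]

Run the Euclidean algorithm on 7 and 17; the successive quotients are the partial quotients a_0, a_1, ... (each step inverts the fractional part left over by the previous one):
  7 = 0*17 + 7, so a_0 = 0.
  17 = 2*7 + 3, so a_1 = 2.
  7 = 2*3 + 1, so a_2 = 2.
  3 = 3*1 + 0, so a_3 = 3.
The remainder reaches 0 after 4 divisions, so the expansion has 4 partial quotients, read off in order.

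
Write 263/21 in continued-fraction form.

[12; 1, 1, 10]

Run the Euclidean algorithm on 263 and 21; the successive quotients are the partial quotients a_0, a_1, ... (each step inverts the fractional part left over by the previous one):
  263 = 12*21 + 11, so a_0 = 12.
  21 = 1*11 + 10, so a_1 = 1.
  11 = 1*10 + 1, so a_2 = 1.
  10 = 10*1 + 0, so a_3 = 10.
The remainder reaches 0 after 4 divisions, so the expansion has 4 partial quotients, read off in order.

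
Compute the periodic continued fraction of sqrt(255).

[15; (1, 30)]

Write x_i = (sqrt(255) + m_i)/d_i with (m_0, d_0) = (0, 1). a_0 = floor(sqrt(255)) = 15, since 15^2 = 225 <= 255 < 256 = 16^2.
Iterate m_{i+1} = d_i*a_i - m_i, d_{i+1} = (255 - m_{i+1}^2)/d_i, a_{i+1} = floor((a_0 + m_{i+1})/d_{i+1}):
  m_1 = 1*15 - 0 = 15, d_1 = (255 - 15^2)/1 = 30/1 = 30, a_1 = floor((15 + 15)/30) = 1.
  m_2 = 30*1 - 15 = 15, d_2 = (255 - 15^2)/30 = 30/30 = 1, a_2 = floor((15 + 15)/1) = 30.
  m_3 = 1*30 - 15 = 15, d_3 = (255 - 15^2)/1 = 30/1 = 30: (m_3, d_3) = (m_1, d_1) = (15, 30), so from here the quotients repeat a_1, a_2; the period length is 2.
Hence the expansion of sqrt(255) is a_0 = 15 followed by the repeating block 1, 30 (period 2).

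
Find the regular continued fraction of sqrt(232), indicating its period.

[15; (4, 3, 7, 3, 4, 30)]

Write x_i = (sqrt(232) + m_i)/d_i with (m_0, d_0) = (0, 1). a_0 = floor(sqrt(232)) = 15, since 15^2 = 225 <= 232 < 256 = 16^2.
Iterate m_{i+1} = d_i*a_i - m_i, d_{i+1} = (232 - m_{i+1}^2)/d_i, a_{i+1} = floor((a_0 + m_{i+1})/d_{i+1}):
  m_1 = 1*15 - 0 = 15, d_1 = (232 - 15^2)/1 = 7/1 = 7, a_1 = floor((15 + 15)/7) = 4.
  m_2 = 7*4 - 15 = 13, d_2 = (232 - 13^2)/7 = 63/7 = 9, a_2 = floor((15 + 13)/9) = 3.
  m_3 = 9*3 - 13 = 14, d_3 = (232 - 14^2)/9 = 36/9 = 4, a_3 = floor((15 + 14)/4) = 7.
  m_4 = 4*7 - 14 = 14, d_4 = (232 - 14^2)/4 = 36/4 = 9, a_4 = floor((15 + 14)/9) = 3.
  m_5 = 9*3 - 14 = 13, d_5 = (232 - 13^2)/9 = 63/9 = 7, a_5 = floor((15 + 13)/7) = 4.
  m_6 = 7*4 - 13 = 15, d_6 = (232 - 15^2)/7 = 7/7 = 1, a_6 = floor((15 + 15)/1) = 30.
  m_7 = 1*30 - 15 = 15, d_7 = (232 - 15^2)/1 = 7/1 = 7: (m_7, d_7) = (m_1, d_1) = (15, 7), so from here the quotients repeat a_1, ..., a_6; the period length is 6.
Hence the expansion of sqrt(232) is a_0 = 15 followed by the repeating block 4, 3, 7, 3, 4, 30 (period 6).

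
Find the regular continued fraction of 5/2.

Run the Euclidean algorithm on 5 and 2; the successive quotients are the partial quotients a_0, a_1, ... (each step inverts the fractional part left over by the previous one):
  5 = 2*2 + 1, so a_0 = 2.
  2 = 2*1 + 0, so a_1 = 2.
The remainder reaches 0 after 2 divisions, so the expansion has 2 partial quotients, read off in order.

[2; 2]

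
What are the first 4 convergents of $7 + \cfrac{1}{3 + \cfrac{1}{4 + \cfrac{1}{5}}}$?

Using the convergent recurrence p_i = a_i*p_{i-1} + p_{i-2}, q_i = a_i*q_{i-1} + q_{i-2} with p_{-2}=0, p_{-1}=1, q_{-2}=1, q_{-1}=0:
  i=0: a_0=7, p_0 = 7*1 + 0 = 7, q_0 = 7*0 + 1 = 1.
  i=1: a_1=3, p_1 = 3*7 + 1 = 22, q_1 = 3*1 + 0 = 3.
  i=2: a_2=4, p_2 = 4*22 + 7 = 95, q_2 = 4*3 + 1 = 13.
  i=3: a_3=5, p_3 = 5*95 + 22 = 497, q_3 = 5*13 + 3 = 68.

7/1, 22/3, 95/13, 497/68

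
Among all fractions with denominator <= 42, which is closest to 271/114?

88/37

Expand x = 271/114 as a continued fraction with the Euclidean algorithm:
  271 = 2*114 + 43, so a_0 = 2.
  114 = 2*43 + 28, so a_1 = 2.
  43 = 1*28 + 15, so a_2 = 1.
  28 = 1*15 + 13, so a_3 = 1.
  15 = 1*13 + 2, so a_4 = 1.
  13 = 6*2 + 1, so a_5 = 6.
  2 = 2*1 + 0, so a_6 = 2.
so x = [2; 2, 1, 1, 1, 6, 2].
Convergents (p_i = a_i*p_{i-1} + p_{i-2}, q_i = a_i*q_{i-1} + q_{i-2} with p_{-2}=0, p_{-1}=1, q_{-2}=1, q_{-1}=0), until the denominator exceeds 42:
  i=0: a_0=2, p_0 = 2*1 + 0 = 2, q_0 = 2*0 + 1 = 1.
  i=1: a_1=2, p_1 = 2*2 + 1 = 5, q_1 = 2*1 + 0 = 2.
  i=2: a_2=1, p_2 = 1*5 + 2 = 7, q_2 = 1*2 + 1 = 3.
  i=3: a_3=1, p_3 = 1*7 + 5 = 12, q_3 = 1*3 + 2 = 5.
  i=4: a_4=1, p_4 = 1*12 + 7 = 19, q_4 = 1*5 + 3 = 8.
  i=5: a_5=6, p_5 = 6*19 + 12 = 126, q_5 = 6*8 + 5 = 53.
q_5 = 53 > 42, so the last convergent with denominator <= 42 is p_4/q_4 = 19/8.
The closest fraction with denominator <= 42 is either p_4/q_4 or the intermediate fraction (k*p_4 + p_3)/(k*q_4 + q_3) with the largest k >= 1 whose denominator stays <= 42; these approach x as k grows, and every other convergent or intermediate fraction in range is farther away.
Largest k: floor((42 - q_3)/q_4) = floor((42 - 5)/8) = 4.
That gives (4*19 + 12)/(4*8 + 5) = 88/37.
Compare the errors: |x - 19/8| = |271*8 - 19*114|/(114*8) = 2/912, and |x - 88/37| = |271*37 - 88*114|/(114*37) = 5/4218.
Cross-multiplying, 5*912 = 4560 < 8436 = 2*4218, so 5/4218 is smaller: the intermediate fraction 88/37 is closer to x than 19/8.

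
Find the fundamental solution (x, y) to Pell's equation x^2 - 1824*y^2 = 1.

First expand sqrt(1824) as a continued fraction. With x_i = (sqrt(1824) + m_i)/d_i and (m_0, d_0) = (0, 1): a_0 = floor(sqrt(1824)) = 42, since 42^2 = 1764 <= 1824 < 1849 = 43^2.
Iterate m_{i+1} = d_i*a_i - m_i, d_{i+1} = (1824 - m_{i+1}^2)/d_i, a_{i+1} = floor((a_0 + m_{i+1})/d_{i+1}):
  m_1 = 1*42 - 0 = 42, d_1 = (1824 - 42^2)/1 = 60/1 = 60, a_1 = floor((42 + 42)/60) = 1.
  m_2 = 60*1 - 42 = 18, d_2 = (1824 - 18^2)/60 = 1500/60 = 25, a_2 = floor((42 + 18)/25) = 2.
  m_3 = 25*2 - 18 = 32, d_3 = (1824 - 32^2)/25 = 800/25 = 32, a_3 = floor((42 + 32)/32) = 2.
  m_4 = 32*2 - 32 = 32, d_4 = (1824 - 32^2)/32 = 800/32 = 25, a_4 = floor((42 + 32)/25) = 2.
  m_5 = 25*2 - 32 = 18, d_5 = (1824 - 18^2)/25 = 1500/25 = 60, a_5 = floor((42 + 18)/60) = 1.
  m_6 = 60*1 - 18 = 42, d_6 = (1824 - 42^2)/60 = 60/60 = 1, a_6 = floor((42 + 42)/1) = 84.
  m_7 = 1*84 - 42 = 42, d_7 = (1824 - 42^2)/1 = 60/1 = 60: (m_7, d_7) = (m_1, d_1) = (42, 60), so from here the quotients repeat a_1, ..., a_6; the period length is 6.
So sqrt(1824) = [42; (1, 2, 2, 2, 1, 84)] with period length k = 6.
k is even, so the fundamental solution of x^2 - 1824y^2 = 1 is (p_{k-1}, q_{k-1}) = (p_5, q_5); compute convergents through index 5.
Convergents (p_i = a_i*p_{i-1} + p_{i-2}, q_i = a_i*q_{i-1} + q_{i-2} with p_{-2}=0, p_{-1}=1, q_{-2}=1, q_{-1}=0):
  i=0: a_0=42, p_0 = 42*1 + 0 = 42, q_0 = 42*0 + 1 = 1.
  i=1: a_1=1, p_1 = 1*42 + 1 = 43, q_1 = 1*1 + 0 = 1.
  i=2: a_2=2, p_2 = 2*43 + 42 = 128, q_2 = 2*1 + 1 = 3.
  i=3: a_3=2, p_3 = 2*128 + 43 = 299, q_3 = 2*3 + 1 = 7.
  i=4: a_4=2, p_4 = 2*299 + 128 = 726, q_4 = 2*7 + 3 = 17.
  i=5: a_5=1, p_5 = 1*726 + 299 = 1025, q_5 = 1*17 + 7 = 24.
Check: 1025^2 - 1824*24^2 = 1050625 - 1050624 = 1, so (x, y) = (1025, 24) solves the equation, and by the theorem it is the least positive solution.

(x, y) = (1025, 24)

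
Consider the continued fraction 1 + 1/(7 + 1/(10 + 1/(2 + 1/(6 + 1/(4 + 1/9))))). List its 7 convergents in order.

Using the convergent recurrence p_i = a_i*p_{i-1} + p_{i-2}, q_i = a_i*q_{i-1} + q_{i-2} with p_{-2}=0, p_{-1}=1, q_{-2}=1, q_{-1}=0:
  i=0: a_0=1, p_0 = 1*1 + 0 = 1, q_0 = 1*0 + 1 = 1.
  i=1: a_1=7, p_1 = 7*1 + 1 = 8, q_1 = 7*1 + 0 = 7.
  i=2: a_2=10, p_2 = 10*8 + 1 = 81, q_2 = 10*7 + 1 = 71.
  i=3: a_3=2, p_3 = 2*81 + 8 = 170, q_3 = 2*71 + 7 = 149.
  i=4: a_4=6, p_4 = 6*170 + 81 = 1101, q_4 = 6*149 + 71 = 965.
  i=5: a_5=4, p_5 = 4*1101 + 170 = 4574, q_5 = 4*965 + 149 = 4009.
  i=6: a_6=9, p_6 = 9*4574 + 1101 = 42267, q_6 = 9*4009 + 965 = 37046.

1/1, 8/7, 81/71, 170/149, 1101/965, 4574/4009, 42267/37046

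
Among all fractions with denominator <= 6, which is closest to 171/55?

Expand x = 171/55 as a continued fraction with the Euclidean algorithm:
  171 = 3*55 + 6, so a_0 = 3.
  55 = 9*6 + 1, so a_1 = 9.
  6 = 6*1 + 0, so a_2 = 6.
so x = [3; 9, 6].
Convergents (p_i = a_i*p_{i-1} + p_{i-2}, q_i = a_i*q_{i-1} + q_{i-2} with p_{-2}=0, p_{-1}=1, q_{-2}=1, q_{-1}=0), until the denominator exceeds 6:
  i=0: a_0=3, p_0 = 3*1 + 0 = 3, q_0 = 3*0 + 1 = 1.
  i=1: a_1=9, p_1 = 9*3 + 1 = 28, q_1 = 9*1 + 0 = 9.
q_1 = 9 > 6, so the last convergent with denominator <= 6 is p_0/q_0 = 3/1.
The closest fraction with denominator <= 6 is either p_0/q_0 or the intermediate fraction (k*p_0 + p_{-1})/(k*q_0 + q_{-1}) with the largest k >= 1 whose denominator stays <= 6; these approach x as k grows, and every other convergent or intermediate fraction in range is farther away.
Largest k: floor((6 - q_{-1})/q_0) = floor((6 - 0)/1) = 6 (using the seeds p_{-1} = 1, q_{-1} = 0).
That gives (6*3 + 1)/(6*1 + 0) = 19/6.
Compare the errors: |x - 3/1| = |171*1 - 3*55|/(55*1) = 6/55, and |x - 19/6| = |171*6 - 19*55|/(55*6) = 19/330.
Cross-multiplying, 19*55 = 1045 < 1980 = 6*330, so 19/330 is smaller: the intermediate fraction 19/6 is closer to x than 3/1.

19/6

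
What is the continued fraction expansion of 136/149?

[0; 1, 10, 2, 6]

Run the Euclidean algorithm on 136 and 149; the successive quotients are the partial quotients a_0, a_1, ... (each step inverts the fractional part left over by the previous one):
  136 = 0*149 + 136, so a_0 = 0.
  149 = 1*136 + 13, so a_1 = 1.
  136 = 10*13 + 6, so a_2 = 10.
  13 = 2*6 + 1, so a_3 = 2.
  6 = 6*1 + 0, so a_4 = 6.
The remainder reaches 0 after 5 divisions, so the expansion has 5 partial quotients, read off in order.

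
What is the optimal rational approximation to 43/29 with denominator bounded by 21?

31/21

Expand x = 43/29 as a continued fraction with the Euclidean algorithm:
  43 = 1*29 + 14, so a_0 = 1.
  29 = 2*14 + 1, so a_1 = 2.
  14 = 14*1 + 0, so a_2 = 14.
so x = [1; 2, 14].
Convergents (p_i = a_i*p_{i-1} + p_{i-2}, q_i = a_i*q_{i-1} + q_{i-2} with p_{-2}=0, p_{-1}=1, q_{-2}=1, q_{-1}=0), until the denominator exceeds 21:
  i=0: a_0=1, p_0 = 1*1 + 0 = 1, q_0 = 1*0 + 1 = 1.
  i=1: a_1=2, p_1 = 2*1 + 1 = 3, q_1 = 2*1 + 0 = 2.
  i=2: a_2=14, p_2 = 14*3 + 1 = 43, q_2 = 14*2 + 1 = 29.
q_2 = 29 > 21, so the last convergent with denominator <= 21 is p_1/q_1 = 3/2.
The closest fraction with denominator <= 21 is either p_1/q_1 or the intermediate fraction (k*p_1 + p_0)/(k*q_1 + q_0) with the largest k >= 1 whose denominator stays <= 21; these approach x as k grows, and every other convergent or intermediate fraction in range is farther away.
Largest k: floor((21 - q_0)/q_1) = floor((21 - 1)/2) = 10.
That gives (10*3 + 1)/(10*2 + 1) = 31/21.
Compare the errors: |x - 3/2| = |43*2 - 3*29|/(29*2) = 1/58, and |x - 31/21| = |43*21 - 31*29|/(29*21) = 4/609.
Cross-multiplying, 4*58 = 232 < 609 = 1*609, so 4/609 is smaller: the intermediate fraction 31/21 is closer to x than 3/2.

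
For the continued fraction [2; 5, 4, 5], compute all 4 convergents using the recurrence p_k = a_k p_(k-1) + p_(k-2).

2/1, 11/5, 46/21, 241/110

Using the convergent recurrence p_i = a_i*p_{i-1} + p_{i-2}, q_i = a_i*q_{i-1} + q_{i-2} with p_{-2}=0, p_{-1}=1, q_{-2}=1, q_{-1}=0:
  i=0: a_0=2, p_0 = 2*1 + 0 = 2, q_0 = 2*0 + 1 = 1.
  i=1: a_1=5, p_1 = 5*2 + 1 = 11, q_1 = 5*1 + 0 = 5.
  i=2: a_2=4, p_2 = 4*11 + 2 = 46, q_2 = 4*5 + 1 = 21.
  i=3: a_3=5, p_3 = 5*46 + 11 = 241, q_3 = 5*21 + 5 = 110.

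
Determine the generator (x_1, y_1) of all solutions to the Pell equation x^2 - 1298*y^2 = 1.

(x, y) = (1297, 36)

First expand sqrt(1298) as a continued fraction. With x_i = (sqrt(1298) + m_i)/d_i and (m_0, d_0) = (0, 1): a_0 = floor(sqrt(1298)) = 36, since 36^2 = 1296 <= 1298 < 1369 = 37^2.
Iterate m_{i+1} = d_i*a_i - m_i, d_{i+1} = (1298 - m_{i+1}^2)/d_i, a_{i+1} = floor((a_0 + m_{i+1})/d_{i+1}):
  m_1 = 1*36 - 0 = 36, d_1 = (1298 - 36^2)/1 = 2/1 = 2, a_1 = floor((36 + 36)/2) = 36.
  m_2 = 2*36 - 36 = 36, d_2 = (1298 - 36^2)/2 = 2/2 = 1, a_2 = floor((36 + 36)/1) = 72.
  m_3 = 1*72 - 36 = 36, d_3 = (1298 - 36^2)/1 = 2/1 = 2: (m_3, d_3) = (m_1, d_1) = (36, 2), so from here the quotients repeat a_1, a_2; the period length is 2.
So sqrt(1298) = [36; (36, 72)] with period length k = 2.
k is even, so the fundamental solution of x^2 - 1298y^2 = 1 is (p_{k-1}, q_{k-1}) = (p_1, q_1); compute convergents through index 1.
Convergents (p_i = a_i*p_{i-1} + p_{i-2}, q_i = a_i*q_{i-1} + q_{i-2} with p_{-2}=0, p_{-1}=1, q_{-2}=1, q_{-1}=0):
  i=0: a_0=36, p_0 = 36*1 + 0 = 36, q_0 = 36*0 + 1 = 1.
  i=1: a_1=36, p_1 = 36*36 + 1 = 1297, q_1 = 36*1 + 0 = 36.
Check: 1297^2 - 1298*36^2 = 1682209 - 1682208 = 1, so (x, y) = (1297, 36) solves the equation, and by the theorem it is the least positive solution.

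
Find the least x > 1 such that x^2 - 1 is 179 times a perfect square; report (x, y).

(x, y) = (4190210, 313191)

First expand sqrt(179) as a continued fraction. With x_i = (sqrt(179) + m_i)/d_i and (m_0, d_0) = (0, 1): a_0 = floor(sqrt(179)) = 13, since 13^2 = 169 <= 179 < 196 = 14^2.
Iterate m_{i+1} = d_i*a_i - m_i, d_{i+1} = (179 - m_{i+1}^2)/d_i, a_{i+1} = floor((a_0 + m_{i+1})/d_{i+1}):
  m_1 = 1*13 - 0 = 13, d_1 = (179 - 13^2)/1 = 10/1 = 10, a_1 = floor((13 + 13)/10) = 2.
  m_2 = 10*2 - 13 = 7, d_2 = (179 - 7^2)/10 = 130/10 = 13, a_2 = floor((13 + 7)/13) = 1.
  m_3 = 13*1 - 7 = 6, d_3 = (179 - 6^2)/13 = 143/13 = 11, a_3 = floor((13 + 6)/11) = 1.
  m_4 = 11*1 - 6 = 5, d_4 = (179 - 5^2)/11 = 154/11 = 14, a_4 = floor((13 + 5)/14) = 1.
  m_5 = 14*1 - 5 = 9, d_5 = (179 - 9^2)/14 = 98/14 = 7, a_5 = floor((13 + 9)/7) = 3.
  m_6 = 7*3 - 9 = 12, d_6 = (179 - 12^2)/7 = 35/7 = 5, a_6 = floor((13 + 12)/5) = 5.
  m_7 = 5*5 - 12 = 13, d_7 = (179 - 13^2)/5 = 10/5 = 2, a_7 = floor((13 + 13)/2) = 13.
  m_8 = 2*13 - 13 = 13, d_8 = (179 - 13^2)/2 = 10/2 = 5, a_8 = floor((13 + 13)/5) = 5.
  m_9 = 5*5 - 13 = 12, d_9 = (179 - 12^2)/5 = 35/5 = 7, a_9 = floor((13 + 12)/7) = 3.
  m_10 = 7*3 - 12 = 9, d_10 = (179 - 9^2)/7 = 98/7 = 14, a_10 = floor((13 + 9)/14) = 1.
  m_11 = 14*1 - 9 = 5, d_11 = (179 - 5^2)/14 = 154/14 = 11, a_11 = floor((13 + 5)/11) = 1.
  m_12 = 11*1 - 5 = 6, d_12 = (179 - 6^2)/11 = 143/11 = 13, a_12 = floor((13 + 6)/13) = 1.
  m_13 = 13*1 - 6 = 7, d_13 = (179 - 7^2)/13 = 130/13 = 10, a_13 = floor((13 + 7)/10) = 2.
  m_14 = 10*2 - 7 = 13, d_14 = (179 - 13^2)/10 = 10/10 = 1, a_14 = floor((13 + 13)/1) = 26.
  m_15 = 1*26 - 13 = 13, d_15 = (179 - 13^2)/1 = 10/1 = 10: (m_15, d_15) = (m_1, d_1) = (13, 10), so from here the quotients repeat a_1, ..., a_14; the period length is 14.
So sqrt(179) = [13; (2, 1, 1, 1, 3, 5, 13, 5, 3, 1, 1, 1, 2, 26)] with period length k = 14.
k is even, so the fundamental solution of x^2 - 179y^2 = 1 is (p_{k-1}, q_{k-1}) = (p_13, q_13); compute convergents through index 13.
Convergents (p_i = a_i*p_{i-1} + p_{i-2}, q_i = a_i*q_{i-1} + q_{i-2} with p_{-2}=0, p_{-1}=1, q_{-2}=1, q_{-1}=0):
  i=0: a_0=13, p_0 = 13*1 + 0 = 13, q_0 = 13*0 + 1 = 1.
  i=1: a_1=2, p_1 = 2*13 + 1 = 27, q_1 = 2*1 + 0 = 2.
  i=2: a_2=1, p_2 = 1*27 + 13 = 40, q_2 = 1*2 + 1 = 3.
  i=3: a_3=1, p_3 = 1*40 + 27 = 67, q_3 = 1*3 + 2 = 5.
  i=4: a_4=1, p_4 = 1*67 + 40 = 107, q_4 = 1*5 + 3 = 8.
  i=5: a_5=3, p_5 = 3*107 + 67 = 388, q_5 = 3*8 + 5 = 29.
  i=6: a_6=5, p_6 = 5*388 + 107 = 2047, q_6 = 5*29 + 8 = 153.
  i=7: a_7=13, p_7 = 13*2047 + 388 = 26999, q_7 = 13*153 + 29 = 2018.
  i=8: a_8=5, p_8 = 5*26999 + 2047 = 137042, q_8 = 5*2018 + 153 = 10243.
  i=9: a_9=3, p_9 = 3*137042 + 26999 = 438125, q_9 = 3*10243 + 2018 = 32747.
  i=10: a_10=1, p_10 = 1*438125 + 137042 = 575167, q_10 = 1*32747 + 10243 = 42990.
  i=11: a_11=1, p_11 = 1*575167 + 438125 = 1013292, q_11 = 1*42990 + 32747 = 75737.
  i=12: a_12=1, p_12 = 1*1013292 + 575167 = 1588459, q_12 = 1*75737 + 42990 = 118727.
  i=13: a_13=2, p_13 = 2*1588459 + 1013292 = 4190210, q_13 = 2*118727 + 75737 = 313191.
Check: 4190210^2 - 179*313191^2 = 17557859844100 - 17557859844099 = 1, so (x, y) = (4190210, 313191) solves the equation, and by the theorem it is the least positive solution.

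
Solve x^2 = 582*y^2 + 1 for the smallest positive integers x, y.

First expand sqrt(582) as a continued fraction. With x_i = (sqrt(582) + m_i)/d_i and (m_0, d_0) = (0, 1): a_0 = floor(sqrt(582)) = 24, since 24^2 = 576 <= 582 < 625 = 25^2.
Iterate m_{i+1} = d_i*a_i - m_i, d_{i+1} = (582 - m_{i+1}^2)/d_i, a_{i+1} = floor((a_0 + m_{i+1})/d_{i+1}):
  m_1 = 1*24 - 0 = 24, d_1 = (582 - 24^2)/1 = 6/1 = 6, a_1 = floor((24 + 24)/6) = 8.
  m_2 = 6*8 - 24 = 24, d_2 = (582 - 24^2)/6 = 6/6 = 1, a_2 = floor((24 + 24)/1) = 48.
  m_3 = 1*48 - 24 = 24, d_3 = (582 - 24^2)/1 = 6/1 = 6: (m_3, d_3) = (m_1, d_1) = (24, 6), so from here the quotients repeat a_1, a_2; the period length is 2.
So sqrt(582) = [24; (8, 48)] with period length k = 2.
k is even, so the fundamental solution of x^2 - 582y^2 = 1 is (p_{k-1}, q_{k-1}) = (p_1, q_1); compute convergents through index 1.
Convergents (p_i = a_i*p_{i-1} + p_{i-2}, q_i = a_i*q_{i-1} + q_{i-2} with p_{-2}=0, p_{-1}=1, q_{-2}=1, q_{-1}=0):
  i=0: a_0=24, p_0 = 24*1 + 0 = 24, q_0 = 24*0 + 1 = 1.
  i=1: a_1=8, p_1 = 8*24 + 1 = 193, q_1 = 8*1 + 0 = 8.
Check: 193^2 - 582*8^2 = 37249 - 37248 = 1, so (x, y) = (193, 8) solves the equation, and by the theorem it is the least positive solution.

(x, y) = (193, 8)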